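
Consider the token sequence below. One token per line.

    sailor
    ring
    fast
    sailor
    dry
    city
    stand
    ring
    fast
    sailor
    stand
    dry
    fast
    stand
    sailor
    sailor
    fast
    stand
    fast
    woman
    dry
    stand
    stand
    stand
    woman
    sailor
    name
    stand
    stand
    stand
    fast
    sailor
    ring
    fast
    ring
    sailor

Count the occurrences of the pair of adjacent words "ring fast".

Scanning the 35 overlapping bigram windows for "ring fast":
  position 2–3: ring fast
  position 8–9: ring fast
  position 33–34: ring fast

3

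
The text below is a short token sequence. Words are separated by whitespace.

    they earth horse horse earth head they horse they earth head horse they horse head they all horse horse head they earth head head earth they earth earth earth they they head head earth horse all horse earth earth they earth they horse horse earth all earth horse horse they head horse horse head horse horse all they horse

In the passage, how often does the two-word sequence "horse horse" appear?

6

Scanning the 58 overlapping bigram windows for "horse horse":
  position 3–4: horse horse
  position 18–19: horse horse
  position 43–44: horse horse
  position 48–49: horse horse
  position 52–53: horse horse
  position 55–56: horse horse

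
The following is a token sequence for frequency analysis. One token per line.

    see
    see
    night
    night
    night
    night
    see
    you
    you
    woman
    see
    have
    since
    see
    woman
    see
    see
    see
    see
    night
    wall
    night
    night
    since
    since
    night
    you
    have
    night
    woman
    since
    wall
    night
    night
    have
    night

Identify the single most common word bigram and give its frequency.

"night night", 5 times

Bigram frequencies (highest first):
  night night: 5
  see see: 4
  see night: 2
  woman see: 2
  wall night: 2
  have night: 2
  … (18 more, each ≤ 1)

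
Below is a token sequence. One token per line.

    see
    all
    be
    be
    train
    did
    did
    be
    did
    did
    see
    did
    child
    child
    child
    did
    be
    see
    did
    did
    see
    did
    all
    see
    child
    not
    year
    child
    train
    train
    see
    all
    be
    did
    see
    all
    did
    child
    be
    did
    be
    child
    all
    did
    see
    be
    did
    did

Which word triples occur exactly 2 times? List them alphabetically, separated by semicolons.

be did did; did did see; did see did; see all be

Trigram counts meeting the condition (exactly 2 times):
  be did did: 2
  did did see: 2
  did see did: 2
  see all be: 2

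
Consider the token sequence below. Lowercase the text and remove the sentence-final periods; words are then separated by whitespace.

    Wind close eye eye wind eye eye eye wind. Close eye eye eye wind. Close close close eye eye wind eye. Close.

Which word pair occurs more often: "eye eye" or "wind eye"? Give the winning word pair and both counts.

"eye eye": 6 occurrences
"wind eye": 2 occurrences

"eye eye" (6 vs 2)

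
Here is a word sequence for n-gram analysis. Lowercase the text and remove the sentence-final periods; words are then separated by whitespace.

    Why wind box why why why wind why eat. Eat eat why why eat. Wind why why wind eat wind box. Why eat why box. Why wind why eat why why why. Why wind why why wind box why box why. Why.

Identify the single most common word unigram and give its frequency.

Unigram frequencies (highest first):
  why: 22
  wind: 8
  eat: 7
  box: 5

"why", 22 times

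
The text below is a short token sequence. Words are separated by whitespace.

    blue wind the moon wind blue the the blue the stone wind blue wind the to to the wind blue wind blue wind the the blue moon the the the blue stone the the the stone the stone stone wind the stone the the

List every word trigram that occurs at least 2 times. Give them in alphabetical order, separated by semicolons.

Trigram counts meeting the condition (at least 2 times):
  blue wind the: 3
  stone the the: 2
  the stone the: 2
  the the blue: 3
  the the the: 2
  wind blue wind: 3

blue wind the; stone the the; the stone the; the the blue; the the the; wind blue wind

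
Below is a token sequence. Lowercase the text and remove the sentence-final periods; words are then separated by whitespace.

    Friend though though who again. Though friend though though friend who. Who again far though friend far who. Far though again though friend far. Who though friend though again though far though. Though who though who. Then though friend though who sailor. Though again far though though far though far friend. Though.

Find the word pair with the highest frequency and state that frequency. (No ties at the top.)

"though friend", 6 times

Bigram frequencies (highest first):
  though friend: 6
  friend though: 5
  far though: 5
  though though: 4
  though who: 4
  again though: 3
  … (15 more, each ≤ 3)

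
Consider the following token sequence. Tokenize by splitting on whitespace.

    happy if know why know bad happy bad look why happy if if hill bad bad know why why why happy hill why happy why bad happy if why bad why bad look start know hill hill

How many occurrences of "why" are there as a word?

9

Scanning the 37 tokens for "why":
  position 4: why
  position 10: why
  position 18: why
  position 19: why
  position 20: why
  position 23: why
  position 25: why
  position 29: why
  position 31: why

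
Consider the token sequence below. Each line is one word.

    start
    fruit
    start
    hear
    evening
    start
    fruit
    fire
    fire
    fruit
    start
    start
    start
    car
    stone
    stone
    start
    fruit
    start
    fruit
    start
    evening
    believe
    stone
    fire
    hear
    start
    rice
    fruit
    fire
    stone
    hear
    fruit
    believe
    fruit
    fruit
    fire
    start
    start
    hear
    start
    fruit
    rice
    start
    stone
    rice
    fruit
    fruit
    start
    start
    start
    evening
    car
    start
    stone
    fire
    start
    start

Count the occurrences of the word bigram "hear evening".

Scanning the 57 overlapping bigram windows for "hear evening":
  position 4–5: hear evening

1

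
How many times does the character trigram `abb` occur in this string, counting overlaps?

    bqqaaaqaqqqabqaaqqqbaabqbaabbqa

1

Sliding a length-3 window over the 31 characters (29 positions):
  position 27–29: abb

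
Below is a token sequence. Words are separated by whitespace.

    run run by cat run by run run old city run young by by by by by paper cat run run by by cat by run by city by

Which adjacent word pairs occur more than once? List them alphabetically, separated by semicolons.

Bigram counts meeting the condition (more than once):
  by by: 5
  by cat: 2
  by run: 2
  cat run: 2
  run by: 4
  run run: 3

by by; by cat; by run; cat run; run by; run run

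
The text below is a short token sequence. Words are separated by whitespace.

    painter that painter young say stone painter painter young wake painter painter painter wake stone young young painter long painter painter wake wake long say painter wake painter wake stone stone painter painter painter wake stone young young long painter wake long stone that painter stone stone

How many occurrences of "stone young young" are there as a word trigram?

2

Scanning the 45 overlapping trigram windows for "stone young young":
  position 15–17: stone young young
  position 36–38: stone young young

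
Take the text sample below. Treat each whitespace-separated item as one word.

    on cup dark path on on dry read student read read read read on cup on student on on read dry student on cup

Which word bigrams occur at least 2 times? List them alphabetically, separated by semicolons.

Bigram counts meeting the condition (at least 2 times):
  on cup: 3
  on on: 2
  read read: 3
  student on: 2

on cup; on on; read read; student on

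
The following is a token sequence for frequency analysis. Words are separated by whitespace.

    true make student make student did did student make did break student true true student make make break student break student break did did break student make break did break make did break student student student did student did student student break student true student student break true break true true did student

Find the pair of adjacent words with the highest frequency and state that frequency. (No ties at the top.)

Bigram frequencies (highest first):
  break student: 6
  student make: 4
  did student: 4
  did break: 4
  student break: 4
  student student: 4
  … (15 more, each ≤ 3)

"break student", 6 times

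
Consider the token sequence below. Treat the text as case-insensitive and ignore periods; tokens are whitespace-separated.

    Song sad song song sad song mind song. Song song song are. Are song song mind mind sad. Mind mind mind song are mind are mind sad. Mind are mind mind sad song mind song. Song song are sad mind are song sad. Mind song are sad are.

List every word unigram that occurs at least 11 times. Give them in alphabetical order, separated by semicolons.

Unigram counts meeting the condition (at least 11 times):
  mind: 14
  song: 17

mind; song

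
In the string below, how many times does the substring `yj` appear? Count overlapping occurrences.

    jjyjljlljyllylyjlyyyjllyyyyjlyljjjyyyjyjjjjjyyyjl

Sliding a length-2 window over the 49 characters (48 positions):
  position 3–4: yj
  position 15–16: yj
  position 20–21: yj
  position 27–28: yj
  position 37–38: yj
  position 39–40: yj
  position 47–48: yj

7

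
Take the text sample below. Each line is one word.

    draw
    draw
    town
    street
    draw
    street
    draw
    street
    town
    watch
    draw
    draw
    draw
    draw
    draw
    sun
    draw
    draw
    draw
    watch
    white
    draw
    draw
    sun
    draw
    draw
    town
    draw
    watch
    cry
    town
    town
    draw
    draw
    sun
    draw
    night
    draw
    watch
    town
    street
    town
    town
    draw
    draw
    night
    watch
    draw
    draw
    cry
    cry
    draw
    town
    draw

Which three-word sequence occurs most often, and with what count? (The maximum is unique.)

Trigram frequencies (highest first):
  draw draw draw: 4
  draw draw sun: 3
  draw sun draw: 3
  draw draw town: 2
  street draw street: 2
  watch draw draw: 2
  … (32 more, each ≤ 2)

"draw draw draw", 4 times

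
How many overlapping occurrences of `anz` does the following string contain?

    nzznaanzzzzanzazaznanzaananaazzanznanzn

5

Sliding a length-3 window over the 39 characters (37 positions):
  position 6–8: anz
  position 12–14: anz
  position 20–22: anz
  position 32–34: anz
  position 36–38: anz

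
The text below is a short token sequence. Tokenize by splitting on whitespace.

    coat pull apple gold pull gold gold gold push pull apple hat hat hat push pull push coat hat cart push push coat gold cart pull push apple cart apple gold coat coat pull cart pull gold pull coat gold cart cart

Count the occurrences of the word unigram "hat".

Scanning the 42 tokens for "hat":
  position 12: hat
  position 13: hat
  position 14: hat
  position 19: hat

4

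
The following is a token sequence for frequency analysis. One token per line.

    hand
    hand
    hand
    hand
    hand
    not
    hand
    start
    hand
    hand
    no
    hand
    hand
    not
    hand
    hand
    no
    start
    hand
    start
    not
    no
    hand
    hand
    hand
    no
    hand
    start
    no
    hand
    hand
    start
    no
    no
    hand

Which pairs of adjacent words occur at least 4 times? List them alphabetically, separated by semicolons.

hand hand; hand start; no hand

Bigram counts meeting the condition (at least 4 times):
  hand hand: 10
  hand start: 4
  no hand: 5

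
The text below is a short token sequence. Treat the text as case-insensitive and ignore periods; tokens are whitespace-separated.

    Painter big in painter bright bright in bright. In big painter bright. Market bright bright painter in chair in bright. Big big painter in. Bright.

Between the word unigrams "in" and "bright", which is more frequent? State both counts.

"bright" (8 vs 6)

"in": 6 occurrences
"bright": 8 occurrences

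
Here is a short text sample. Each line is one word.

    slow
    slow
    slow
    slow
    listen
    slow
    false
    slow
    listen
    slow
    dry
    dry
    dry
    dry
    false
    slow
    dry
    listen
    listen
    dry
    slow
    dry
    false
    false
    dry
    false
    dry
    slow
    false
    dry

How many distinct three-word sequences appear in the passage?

30 tokens → 28 trigram windows in total.
Repeated trigrams (each contributes count−1 duplicates):
  dry dry dry: 2
  slow listen slow: 2
  slow slow slow: 2
3 duplicate windows → 28 − 3 = 25 distinct.

25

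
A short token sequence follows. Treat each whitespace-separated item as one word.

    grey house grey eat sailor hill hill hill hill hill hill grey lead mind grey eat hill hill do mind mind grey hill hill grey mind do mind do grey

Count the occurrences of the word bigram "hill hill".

Scanning the 29 overlapping bigram windows for "hill hill":
  position 6–7: hill hill
  position 7–8: hill hill
  position 8–9: hill hill
  position 9–10: hill hill
  position 10–11: hill hill
  position 17–18: hill hill
  position 23–24: hill hill

7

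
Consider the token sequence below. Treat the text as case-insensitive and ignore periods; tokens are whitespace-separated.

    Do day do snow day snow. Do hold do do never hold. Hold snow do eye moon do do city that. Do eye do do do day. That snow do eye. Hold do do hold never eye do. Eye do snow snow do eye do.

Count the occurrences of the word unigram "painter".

Scanning the 45 tokens for "painter":
  (none found)

0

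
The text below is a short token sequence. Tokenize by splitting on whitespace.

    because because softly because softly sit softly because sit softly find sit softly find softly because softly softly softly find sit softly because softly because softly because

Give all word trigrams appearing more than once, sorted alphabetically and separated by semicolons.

Trigram counts meeting the condition (more than once):
  because softly because: 3
  find sit softly: 2
  sit softly because: 2
  sit softly find: 2
  softly because softly: 4
  softly find sit: 2

because softly because; find sit softly; sit softly because; sit softly find; softly because softly; softly find sit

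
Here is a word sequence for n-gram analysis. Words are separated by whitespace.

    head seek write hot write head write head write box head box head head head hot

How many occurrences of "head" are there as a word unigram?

7

Scanning the 16 tokens for "head":
  position 1: head
  position 6: head
  position 8: head
  position 11: head
  position 13: head
  position 14: head
  position 15: head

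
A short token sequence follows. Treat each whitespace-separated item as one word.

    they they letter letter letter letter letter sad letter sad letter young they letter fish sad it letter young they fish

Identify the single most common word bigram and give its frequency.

Bigram frequencies (highest first):
  letter letter: 4
  they letter: 2
  letter sad: 2
  sad letter: 2
  letter young: 2
  young they: 2
  … (6 more, each ≤ 1)

"letter letter", 4 times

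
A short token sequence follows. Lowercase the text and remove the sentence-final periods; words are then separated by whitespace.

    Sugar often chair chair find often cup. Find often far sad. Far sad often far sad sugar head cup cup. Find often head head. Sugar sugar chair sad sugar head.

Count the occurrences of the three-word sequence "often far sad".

2

Scanning the 28 overlapping trigram windows for "often far sad":
  position 9–11: often far sad
  position 14–16: often far sad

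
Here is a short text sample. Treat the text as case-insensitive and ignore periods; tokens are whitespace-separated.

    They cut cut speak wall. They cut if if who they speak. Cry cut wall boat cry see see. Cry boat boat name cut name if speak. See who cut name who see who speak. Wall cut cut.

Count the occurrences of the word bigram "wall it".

0

Scanning the 37 overlapping bigram windows for "wall it":
  (none found)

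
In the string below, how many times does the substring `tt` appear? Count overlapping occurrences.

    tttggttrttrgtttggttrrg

7

Sliding a length-2 window over the 22 characters (21 positions):
  position 1–2: tt
  position 2–3: tt
  position 6–7: tt
  position 9–10: tt
  position 13–14: tt
  position 14–15: tt
  position 18–19: tt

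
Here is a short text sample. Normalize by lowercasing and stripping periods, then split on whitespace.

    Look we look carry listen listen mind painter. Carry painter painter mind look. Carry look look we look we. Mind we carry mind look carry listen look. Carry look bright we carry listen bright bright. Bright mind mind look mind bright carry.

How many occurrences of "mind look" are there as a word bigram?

3

Scanning the 41 overlapping bigram windows for "mind look":
  position 12–13: mind look
  position 23–24: mind look
  position 38–39: mind look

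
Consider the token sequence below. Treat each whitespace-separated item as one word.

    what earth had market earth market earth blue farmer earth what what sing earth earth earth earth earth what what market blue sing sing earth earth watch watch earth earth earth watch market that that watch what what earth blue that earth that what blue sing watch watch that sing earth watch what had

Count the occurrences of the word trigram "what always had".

Scanning the 52 overlapping trigram windows for "what always had":
  (none found)

0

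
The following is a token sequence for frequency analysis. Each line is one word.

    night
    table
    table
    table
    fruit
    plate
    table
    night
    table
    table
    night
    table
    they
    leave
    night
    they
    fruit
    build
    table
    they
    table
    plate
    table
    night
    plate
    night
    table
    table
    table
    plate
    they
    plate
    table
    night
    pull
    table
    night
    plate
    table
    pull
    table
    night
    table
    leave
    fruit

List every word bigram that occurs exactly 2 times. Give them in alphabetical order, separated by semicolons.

night plate; pull table; table plate; table they

Bigram counts meeting the condition (exactly 2 times):
  night plate: 2
  pull table: 2
  table plate: 2
  table they: 2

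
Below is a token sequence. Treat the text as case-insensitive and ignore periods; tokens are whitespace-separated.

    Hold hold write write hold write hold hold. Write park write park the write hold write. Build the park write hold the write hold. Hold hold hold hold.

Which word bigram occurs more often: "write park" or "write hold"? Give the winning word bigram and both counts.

"write park": 2 occurrences
"write hold": 5 occurrences

"write hold" (5 vs 2)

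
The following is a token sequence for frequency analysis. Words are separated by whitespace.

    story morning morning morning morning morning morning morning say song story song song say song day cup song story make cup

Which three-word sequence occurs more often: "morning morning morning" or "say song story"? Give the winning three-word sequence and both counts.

"morning morning morning" (5 vs 1)

"morning morning morning": 5 occurrences
"say song story": 1 occurrence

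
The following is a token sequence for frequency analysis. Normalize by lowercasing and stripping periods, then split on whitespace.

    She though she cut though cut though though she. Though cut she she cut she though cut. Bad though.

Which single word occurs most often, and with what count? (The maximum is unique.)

Unigram frequencies (highest first):
  though: 7
  she: 6
  cut: 5
  bad: 1

"though", 7 times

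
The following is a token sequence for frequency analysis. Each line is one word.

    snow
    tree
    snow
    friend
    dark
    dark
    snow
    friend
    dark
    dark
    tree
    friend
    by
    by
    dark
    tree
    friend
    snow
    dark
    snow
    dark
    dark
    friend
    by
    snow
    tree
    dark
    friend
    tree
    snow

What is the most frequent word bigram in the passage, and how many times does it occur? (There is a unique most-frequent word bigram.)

"dark dark", 3 times

Bigram frequencies (highest first):
  dark dark: 3
  snow tree: 2
  tree snow: 2
  snow friend: 2
  friend dark: 2
  dark snow: 2
  … (11 more, each ≤ 2)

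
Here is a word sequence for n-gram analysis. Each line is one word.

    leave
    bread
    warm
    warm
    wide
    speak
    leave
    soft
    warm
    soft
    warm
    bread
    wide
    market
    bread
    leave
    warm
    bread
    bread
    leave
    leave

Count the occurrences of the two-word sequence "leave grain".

0

Scanning the 20 overlapping bigram windows for "leave grain":
  (none found)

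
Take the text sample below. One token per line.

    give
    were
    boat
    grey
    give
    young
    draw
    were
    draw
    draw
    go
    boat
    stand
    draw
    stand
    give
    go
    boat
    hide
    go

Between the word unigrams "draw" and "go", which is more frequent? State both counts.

"draw": 4 occurrences
"go": 3 occurrences

"draw" (4 vs 3)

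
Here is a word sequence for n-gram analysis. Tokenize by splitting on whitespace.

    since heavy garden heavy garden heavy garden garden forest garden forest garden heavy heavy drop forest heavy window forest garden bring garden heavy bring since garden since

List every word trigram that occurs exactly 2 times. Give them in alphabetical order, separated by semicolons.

Trigram counts meeting the condition (exactly 2 times):
  garden forest garden: 2
  garden heavy garden: 2
  heavy garden heavy: 2

garden forest garden; garden heavy garden; heavy garden heavy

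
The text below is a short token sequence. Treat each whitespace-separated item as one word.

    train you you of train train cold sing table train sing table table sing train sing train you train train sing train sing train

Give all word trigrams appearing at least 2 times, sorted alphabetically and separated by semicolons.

Trigram counts meeting the condition (at least 2 times):
  sing train sing: 2
  train sing train: 3

sing train sing; train sing train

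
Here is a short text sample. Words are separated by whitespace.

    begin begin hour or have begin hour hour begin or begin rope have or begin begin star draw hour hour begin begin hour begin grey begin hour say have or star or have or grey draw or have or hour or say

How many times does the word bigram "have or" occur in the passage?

Scanning the 41 overlapping bigram windows for "have or":
  position 13–14: have or
  position 29–30: have or
  position 33–34: have or
  position 38–39: have or

4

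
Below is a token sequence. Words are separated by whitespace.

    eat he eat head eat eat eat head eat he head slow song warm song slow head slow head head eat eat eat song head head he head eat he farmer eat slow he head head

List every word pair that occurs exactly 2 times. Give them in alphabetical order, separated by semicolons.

Bigram counts meeting the condition (exactly 2 times):
  eat head: 2
  head slow: 2
  slow head: 2

eat head; head slow; slow head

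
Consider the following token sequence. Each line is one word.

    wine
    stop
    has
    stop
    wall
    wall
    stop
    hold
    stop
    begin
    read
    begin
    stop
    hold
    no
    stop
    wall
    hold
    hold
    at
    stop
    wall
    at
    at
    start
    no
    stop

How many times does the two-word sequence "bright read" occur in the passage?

0

Scanning the 26 overlapping bigram windows for "bright read":
  (none found)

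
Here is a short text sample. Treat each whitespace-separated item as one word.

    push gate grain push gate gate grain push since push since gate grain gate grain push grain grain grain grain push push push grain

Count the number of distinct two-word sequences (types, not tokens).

24 tokens → 23 bigram windows in total.
Repeated bigrams (each contributes count−1 duplicates):
  gate grain: 4
  grain push: 4
  grain grain: 3
  push gate: 2
  push grain: 2
  push push: 2
  push since: 2
12 duplicate windows → 23 − 12 = 11 distinct.

11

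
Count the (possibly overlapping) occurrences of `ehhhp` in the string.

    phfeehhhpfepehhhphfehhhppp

Sliding a length-5 window over the 26 characters (22 positions):
  position 5–9: ehhhp
  position 13–17: ehhhp
  position 20–24: ehhhp

3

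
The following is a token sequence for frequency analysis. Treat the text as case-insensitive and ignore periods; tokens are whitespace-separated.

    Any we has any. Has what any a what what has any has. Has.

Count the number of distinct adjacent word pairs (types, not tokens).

11

14 tokens → 13 bigram windows in total.
Repeated bigrams (each contributes count−1 duplicates):
  any has: 2
  has any: 2
2 duplicate windows → 13 − 2 = 11 distinct.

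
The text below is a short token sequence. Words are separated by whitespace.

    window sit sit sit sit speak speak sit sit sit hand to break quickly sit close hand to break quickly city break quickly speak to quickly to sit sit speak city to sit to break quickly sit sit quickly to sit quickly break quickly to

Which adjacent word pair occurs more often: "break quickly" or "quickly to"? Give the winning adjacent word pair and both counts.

"break quickly" (5 vs 3)

"break quickly": 5 occurrences
"quickly to": 3 occurrences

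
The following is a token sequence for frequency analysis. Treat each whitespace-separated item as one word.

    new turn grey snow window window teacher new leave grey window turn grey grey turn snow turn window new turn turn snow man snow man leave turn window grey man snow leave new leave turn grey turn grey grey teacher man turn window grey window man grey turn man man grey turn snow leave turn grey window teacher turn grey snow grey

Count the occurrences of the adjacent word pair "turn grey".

Scanning the 61 overlapping bigram windows for "turn grey":
  position 2–3: turn grey
  position 12–13: turn grey
  position 35–36: turn grey
  position 37–38: turn grey
  position 55–56: turn grey
  position 59–60: turn grey

6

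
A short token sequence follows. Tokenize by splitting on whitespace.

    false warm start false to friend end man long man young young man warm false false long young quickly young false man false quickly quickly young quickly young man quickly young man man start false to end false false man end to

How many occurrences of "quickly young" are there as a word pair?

4

Scanning the 41 overlapping bigram windows for "quickly young":
  position 19–20: quickly young
  position 25–26: quickly young
  position 27–28: quickly young
  position 30–31: quickly young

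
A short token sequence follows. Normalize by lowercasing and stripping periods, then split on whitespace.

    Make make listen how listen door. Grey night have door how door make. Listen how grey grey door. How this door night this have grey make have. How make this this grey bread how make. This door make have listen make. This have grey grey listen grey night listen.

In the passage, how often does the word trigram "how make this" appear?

Scanning the 47 overlapping trigram windows for "how make this":
  position 28–30: how make this
  position 34–36: how make this

2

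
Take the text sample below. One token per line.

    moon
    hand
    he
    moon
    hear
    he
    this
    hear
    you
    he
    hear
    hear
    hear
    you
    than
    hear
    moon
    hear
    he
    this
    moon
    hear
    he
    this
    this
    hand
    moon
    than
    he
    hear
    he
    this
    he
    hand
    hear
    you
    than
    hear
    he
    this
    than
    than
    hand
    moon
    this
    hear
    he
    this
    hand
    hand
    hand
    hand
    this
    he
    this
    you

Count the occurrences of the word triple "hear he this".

Scanning the 54 overlapping trigram windows for "hear he this":
  position 5–7: hear he this
  position 18–20: hear he this
  position 22–24: hear he this
  position 30–32: hear he this
  position 38–40: hear he this
  position 46–48: hear he this

6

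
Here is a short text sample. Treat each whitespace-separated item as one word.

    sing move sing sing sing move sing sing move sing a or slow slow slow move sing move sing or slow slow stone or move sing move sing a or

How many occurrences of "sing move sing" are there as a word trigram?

5

Scanning the 28 overlapping trigram windows for "sing move sing":
  position 1–3: sing move sing
  position 5–7: sing move sing
  position 8–10: sing move sing
  position 17–19: sing move sing
  position 26–28: sing move sing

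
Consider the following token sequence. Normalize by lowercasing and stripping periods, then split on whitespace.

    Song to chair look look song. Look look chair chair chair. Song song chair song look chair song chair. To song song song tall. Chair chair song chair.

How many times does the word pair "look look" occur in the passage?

Scanning the 27 overlapping bigram windows for "look look":
  position 4–5: look look
  position 7–8: look look

2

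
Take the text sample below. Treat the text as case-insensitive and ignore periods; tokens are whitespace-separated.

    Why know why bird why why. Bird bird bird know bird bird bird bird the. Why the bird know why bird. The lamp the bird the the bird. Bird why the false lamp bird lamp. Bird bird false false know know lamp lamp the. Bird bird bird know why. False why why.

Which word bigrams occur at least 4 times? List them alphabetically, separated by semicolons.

Bigram counts meeting the condition (at least 4 times):
  bird bird: 9
  the bird: 4

bird bird; the bird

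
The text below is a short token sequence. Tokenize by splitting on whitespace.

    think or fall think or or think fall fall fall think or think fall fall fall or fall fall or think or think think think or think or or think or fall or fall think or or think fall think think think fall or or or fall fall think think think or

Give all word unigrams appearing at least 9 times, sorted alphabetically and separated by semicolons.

fall; or; think

Unigram counts meeting the condition (at least 9 times):
  fall: 15
  or: 18
  think: 19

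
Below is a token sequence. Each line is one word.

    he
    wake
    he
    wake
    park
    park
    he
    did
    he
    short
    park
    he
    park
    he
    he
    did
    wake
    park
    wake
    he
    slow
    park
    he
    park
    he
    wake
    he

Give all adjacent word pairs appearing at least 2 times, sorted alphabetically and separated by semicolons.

Bigram counts meeting the condition (at least 2 times):
  he did: 2
  he park: 2
  he wake: 3
  park he: 5
  wake he: 3
  wake park: 2

he did; he park; he wake; park he; wake he; wake park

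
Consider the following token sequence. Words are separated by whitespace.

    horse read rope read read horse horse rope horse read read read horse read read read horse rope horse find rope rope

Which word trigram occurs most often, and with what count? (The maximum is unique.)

"read read horse", 3 times

Trigram frequencies (highest first):
  read read horse: 3
  horse rope horse: 2
  horse read read: 2
  read read read: 2
  horse read rope: 1
  read rope read: 1
  … (9 more, each ≤ 1)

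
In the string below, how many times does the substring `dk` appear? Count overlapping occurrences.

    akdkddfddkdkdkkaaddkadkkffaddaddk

Sliding a length-2 window over the 33 characters (32 positions):
  position 3–4: dk
  position 9–10: dk
  position 11–12: dk
  position 13–14: dk
  position 19–20: dk
  position 22–23: dk
  position 32–33: dk

7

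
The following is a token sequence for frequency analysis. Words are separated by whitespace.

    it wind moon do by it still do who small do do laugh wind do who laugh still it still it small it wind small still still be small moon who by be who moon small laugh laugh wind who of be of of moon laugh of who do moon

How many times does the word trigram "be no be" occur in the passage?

Scanning the 48 overlapping trigram windows for "be no be":
  (none found)

0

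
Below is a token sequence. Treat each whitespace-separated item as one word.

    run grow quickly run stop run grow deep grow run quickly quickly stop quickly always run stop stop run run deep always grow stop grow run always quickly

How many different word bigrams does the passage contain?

23

28 tokens → 27 bigram windows in total.
Repeated bigrams (each contributes count−1 duplicates):
  grow run: 2
  run grow: 2
  run stop: 2
  stop run: 2
4 duplicate windows → 27 − 4 = 23 distinct.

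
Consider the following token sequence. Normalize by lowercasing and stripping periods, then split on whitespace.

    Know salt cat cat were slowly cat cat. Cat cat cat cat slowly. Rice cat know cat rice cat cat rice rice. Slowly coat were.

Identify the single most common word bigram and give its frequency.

"cat cat", 7 times

Bigram frequencies (highest first):
  cat cat: 7
  rice cat: 2
  cat rice: 2
  know salt: 1
  salt cat: 1
  cat were: 1
  … (10 more, each ≤ 1)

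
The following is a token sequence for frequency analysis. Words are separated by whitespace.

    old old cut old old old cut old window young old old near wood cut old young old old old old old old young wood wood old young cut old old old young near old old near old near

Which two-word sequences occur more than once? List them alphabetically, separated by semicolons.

cut old; near old; old cut; old near; old old; old young; young old

Bigram counts meeting the condition (more than once):
  cut old: 4
  near old: 2
  old cut: 2
  old near: 3
  old old: 12
  old young: 4
  young old: 2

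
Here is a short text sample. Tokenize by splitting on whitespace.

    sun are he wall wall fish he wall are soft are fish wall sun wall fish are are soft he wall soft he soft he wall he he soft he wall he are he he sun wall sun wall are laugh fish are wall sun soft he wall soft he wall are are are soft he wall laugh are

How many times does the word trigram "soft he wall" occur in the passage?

Scanning the 57 overlapping trigram windows for "soft he wall":
  position 19–21: soft he wall
  position 24–26: soft he wall
  position 29–31: soft he wall
  position 46–48: soft he wall
  position 49–51: soft he wall
  position 55–57: soft he wall

6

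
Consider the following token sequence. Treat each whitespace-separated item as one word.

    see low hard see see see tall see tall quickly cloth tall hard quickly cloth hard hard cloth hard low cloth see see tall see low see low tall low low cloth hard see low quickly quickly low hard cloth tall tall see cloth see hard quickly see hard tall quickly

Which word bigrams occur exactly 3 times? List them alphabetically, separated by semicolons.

Bigram counts meeting the condition (exactly 3 times):
  cloth hard: 3
  see see: 3
  see tall: 3
  tall see: 3

cloth hard; see see; see tall; tall see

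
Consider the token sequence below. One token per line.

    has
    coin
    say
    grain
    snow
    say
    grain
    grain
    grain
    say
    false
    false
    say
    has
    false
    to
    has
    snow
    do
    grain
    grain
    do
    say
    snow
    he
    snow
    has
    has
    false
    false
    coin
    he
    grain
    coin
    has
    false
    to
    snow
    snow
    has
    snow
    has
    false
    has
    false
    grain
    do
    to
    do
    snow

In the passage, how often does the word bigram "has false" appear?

5

Scanning the 49 overlapping bigram windows for "has false":
  position 14–15: has false
  position 28–29: has false
  position 35–36: has false
  position 42–43: has false
  position 44–45: has false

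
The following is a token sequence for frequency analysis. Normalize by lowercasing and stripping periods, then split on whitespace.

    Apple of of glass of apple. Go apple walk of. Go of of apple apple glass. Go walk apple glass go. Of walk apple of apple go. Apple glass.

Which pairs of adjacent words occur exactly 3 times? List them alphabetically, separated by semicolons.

Bigram counts meeting the condition (exactly 3 times):
  apple glass: 3
  of apple: 3

apple glass; of apple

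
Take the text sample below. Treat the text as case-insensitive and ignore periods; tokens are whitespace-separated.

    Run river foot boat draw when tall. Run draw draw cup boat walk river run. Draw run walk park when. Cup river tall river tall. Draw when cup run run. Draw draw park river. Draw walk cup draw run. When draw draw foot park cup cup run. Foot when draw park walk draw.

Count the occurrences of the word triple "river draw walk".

1

Scanning the 51 overlapping trigram windows for "river draw walk":
  position 34–36: river draw walk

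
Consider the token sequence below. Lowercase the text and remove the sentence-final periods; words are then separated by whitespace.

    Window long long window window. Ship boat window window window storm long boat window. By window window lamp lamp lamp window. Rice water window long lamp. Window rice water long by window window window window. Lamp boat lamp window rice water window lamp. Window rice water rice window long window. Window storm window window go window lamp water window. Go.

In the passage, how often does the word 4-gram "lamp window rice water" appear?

4

Scanning the 57 overlapping 4-gram windows for "lamp window rice water":
  position 20–23: lamp window rice water
  position 26–29: lamp window rice water
  position 38–41: lamp window rice water
  position 43–46: lamp window rice water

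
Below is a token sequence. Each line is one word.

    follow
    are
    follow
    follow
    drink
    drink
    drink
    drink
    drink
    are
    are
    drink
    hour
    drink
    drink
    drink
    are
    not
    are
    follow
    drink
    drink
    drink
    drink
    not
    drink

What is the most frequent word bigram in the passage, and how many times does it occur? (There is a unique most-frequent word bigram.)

Bigram frequencies (highest first):
  drink drink: 9
  are follow: 2
  follow drink: 2
  drink are: 2
  follow are: 1
  follow follow: 1
  … (8 more, each ≤ 1)

"drink drink", 9 times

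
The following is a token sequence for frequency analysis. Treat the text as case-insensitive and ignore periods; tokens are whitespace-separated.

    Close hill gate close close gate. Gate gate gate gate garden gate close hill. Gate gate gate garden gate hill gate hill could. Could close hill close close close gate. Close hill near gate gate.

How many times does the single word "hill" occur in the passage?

Scanning the 35 tokens for "hill":
  position 2: hill
  position 14: hill
  position 20: hill
  position 22: hill
  position 26: hill
  position 32: hill

6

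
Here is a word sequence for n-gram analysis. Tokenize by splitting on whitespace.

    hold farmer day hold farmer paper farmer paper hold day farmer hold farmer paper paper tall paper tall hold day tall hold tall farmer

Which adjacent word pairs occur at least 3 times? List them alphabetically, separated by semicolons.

farmer paper; hold farmer

Bigram counts meeting the condition (at least 3 times):
  farmer paper: 3
  hold farmer: 3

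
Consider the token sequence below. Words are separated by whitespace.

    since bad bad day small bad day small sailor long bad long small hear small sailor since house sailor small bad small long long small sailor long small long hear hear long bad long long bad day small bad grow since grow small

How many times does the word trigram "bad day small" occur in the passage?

3

Scanning the 41 overlapping trigram windows for "bad day small":
  position 3–5: bad day small
  position 6–8: bad day small
  position 36–38: bad day small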